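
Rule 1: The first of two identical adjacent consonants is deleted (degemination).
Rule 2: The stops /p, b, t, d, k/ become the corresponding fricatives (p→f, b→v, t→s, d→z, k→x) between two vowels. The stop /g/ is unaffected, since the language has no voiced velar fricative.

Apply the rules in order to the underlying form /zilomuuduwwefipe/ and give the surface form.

zilomuuzuwefife

Rule 1 (degemination): /ww/ is a geminate; the first /w/ deletes. /zilomuuduwwefipe/ → zilomuuduwefipe.
Rule 2 (intervocalic spirantization): /d/ is a stop between vowels /u/ and /u/, so it spirantizes to the fricative [z]. /p/ is a stop between vowels /i/ and /e/, so it spirantizes to the fricative [f]. /zilomuuduwefipe/ → zilomuuzuwefife.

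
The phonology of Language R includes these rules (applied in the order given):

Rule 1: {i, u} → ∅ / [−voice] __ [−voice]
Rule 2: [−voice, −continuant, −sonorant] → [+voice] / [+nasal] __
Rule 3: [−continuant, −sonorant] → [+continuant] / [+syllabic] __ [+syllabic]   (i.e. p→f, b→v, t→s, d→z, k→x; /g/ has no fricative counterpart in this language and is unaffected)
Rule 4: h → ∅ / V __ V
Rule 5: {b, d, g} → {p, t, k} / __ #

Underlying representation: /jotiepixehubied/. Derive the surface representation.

josiepxeuviet

Rule 1 (high vowel syncope): /i/ is a high vowel flanked by voiceless consonants /p/ and /x/, so it deletes. /jotiepixehubied/ → jotiepxehubied.
Rule 2 (post-nasal voicing): no segment meets the environment; /jotiepxehubied/ is unchanged.
Rule 3 (intervocalic spirantization): /t/ is a stop between vowels /o/ and /i/, so it spirantizes to the fricative [s]. /b/ is a stop between vowels /u/ and /i/, so it spirantizes to the fricative [v]. /jotiepxehubied/ → josiepxehuvied.
Rule 4 (intervocalic h-deletion): /h/ occurs between vowels /e/ and /u/, so it deletes. /josiepxehuvied/ → josiepxeuvied.
Rule 5 (final devoicing): /d/ is a voiced stop in word-final position, so it devoices to [t]. /josiepxeuvied/ → josiepxeuviet.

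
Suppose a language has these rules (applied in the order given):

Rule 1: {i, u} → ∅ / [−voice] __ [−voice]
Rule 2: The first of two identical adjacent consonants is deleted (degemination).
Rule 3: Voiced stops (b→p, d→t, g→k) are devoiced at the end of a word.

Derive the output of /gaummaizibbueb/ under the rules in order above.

Rule 1 (high vowel syncope): no segment meets the environment; /gaummaizibbueb/ is unchanged.
Rule 2 (degemination): /mm/ is a geminate; the first /m/ deletes. /bb/ is a geminate; the first /b/ deletes. /gaummaizibbueb/ → gaumaizibueb.
Rule 3 (final devoicing): /b/ is a voiced stop in word-final position, so it devoices to [p]. /gaumaizibueb/ → gaumaizibuep.

gaumaizibuep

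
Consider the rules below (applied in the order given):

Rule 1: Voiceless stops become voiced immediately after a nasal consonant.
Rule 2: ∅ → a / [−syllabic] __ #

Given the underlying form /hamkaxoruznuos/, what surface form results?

Rule 1 (post-nasal voicing): /k/ is a voiceless stop immediately after the nasal /m/, so it voices to [g]. /hamkaxoruznuos/ → hamgaxoruznuos.
Rule 2 (final a-epenthesis): the form ends in the consonant /s/, so [a] is inserted word-finally. /hamgaxoruznuos/ → hamgaxoruznuosa.

hamgaxoruznuosa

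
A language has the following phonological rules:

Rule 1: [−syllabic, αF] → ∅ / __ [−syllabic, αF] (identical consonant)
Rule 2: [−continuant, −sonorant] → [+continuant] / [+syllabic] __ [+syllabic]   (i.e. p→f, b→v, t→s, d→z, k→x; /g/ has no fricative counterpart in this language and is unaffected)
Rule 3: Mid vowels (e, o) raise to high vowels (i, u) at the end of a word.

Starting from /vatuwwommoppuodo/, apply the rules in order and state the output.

Rule 1 (degemination): /ww/ is a geminate; the first /w/ deletes. /mm/ is a geminate; the first /m/ deletes. /pp/ is a geminate; the first /p/ deletes. /vatuwwommoppuodo/ → vatuwomopuodo.
Rule 2 (intervocalic spirantization): /t/ is a stop between vowels /a/ and /u/, so it spirantizes to the fricative [s]. /p/ is a stop between vowels /o/ and /u/, so it spirantizes to the fricative [f]. /d/ is a stop between vowels /o/ and /o/, so it spirantizes to the fricative [z]. /vatuwomopuodo/ → vasuwomofuozo.
Rule 3 (final vowel raising): /o/ is a mid vowel in word-final position, so it raises to [u]. /vasuwomofuozo/ → vasuwomofuozu.

vasuwomofuozu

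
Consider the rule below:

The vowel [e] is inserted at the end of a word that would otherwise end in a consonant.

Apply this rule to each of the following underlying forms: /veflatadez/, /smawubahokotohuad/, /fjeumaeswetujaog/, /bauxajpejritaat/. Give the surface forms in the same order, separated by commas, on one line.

/veflatadez/: the form ends in the consonant /z/, so [e] is inserted word-finally. → [veflatadeze].
/smawubahokotohuad/: the form ends in the consonant /d/, so [e] is inserted word-finally. → [smawubahokotohuade].
/fjeumaeswetujaog/: the form ends in the consonant /g/, so [e] is inserted word-finally. → [fjeumaeswetujaoge].
/bauxajpejritaat/: the form ends in the consonant /t/, so [e] is inserted word-finally. → [bauxajpejritaate].

veflatadeze, smawubahokotohuade, fjeumaeswetujaoge, bauxajpejritaate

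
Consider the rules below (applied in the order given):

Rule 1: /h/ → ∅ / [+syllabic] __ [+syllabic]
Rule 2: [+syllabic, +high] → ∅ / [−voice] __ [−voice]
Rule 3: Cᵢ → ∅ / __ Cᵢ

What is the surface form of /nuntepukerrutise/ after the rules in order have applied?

nuntepkerutse

Rule 1 (intervocalic h-deletion): no segment meets the environment; /nuntepukerrutise/ is unchanged.
Rule 2 (high vowel syncope): /u/ is a high vowel flanked by voiceless consonants /p/ and /k/, so it deletes. /i/ is a high vowel flanked by voiceless consonants /t/ and /s/, so it deletes. /nuntepukerrutise/ → nuntepkerrutse.
Rule 3 (degemination): /rr/ is a geminate; the first /r/ deletes. /nuntepkerrutse/ → nuntepkerutse.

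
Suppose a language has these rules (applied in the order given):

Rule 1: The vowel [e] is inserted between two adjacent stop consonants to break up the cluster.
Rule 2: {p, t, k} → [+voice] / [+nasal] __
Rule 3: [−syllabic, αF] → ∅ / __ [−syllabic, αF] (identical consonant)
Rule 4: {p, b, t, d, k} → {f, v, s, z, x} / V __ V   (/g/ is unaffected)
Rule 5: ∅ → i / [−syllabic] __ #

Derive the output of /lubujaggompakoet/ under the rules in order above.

luvujagegombaxoeti

Rule 1 (stop-cluster e-epenthesis): /g/ and /g/ form a stop–stop cluster, so [e] is inserted between them. /lubujaggompakoet/ → lubujagegompakoet.
Rule 2 (post-nasal voicing): /p/ is a voiceless stop immediately after the nasal /m/, so it voices to [b]. /lubujagegompakoet/ → lubujagegombakoet.
Rule 3 (degemination): no segment meets the environment; /lubujagegombakoet/ is unchanged.
Rule 4 (intervocalic spirantization): /b/ is a stop between vowels /u/ and /u/, so it spirantizes to the fricative [v]. /k/ is a stop between vowels /a/ and /o/, so it spirantizes to the fricative [x]. /lubujagegombakoet/ → luvujagegombaxoet.
Rule 5 (final i-epenthesis): the form ends in the consonant /t/, so [i] is inserted word-finally. /luvujagegombaxoet/ → luvujagegombaxoeti.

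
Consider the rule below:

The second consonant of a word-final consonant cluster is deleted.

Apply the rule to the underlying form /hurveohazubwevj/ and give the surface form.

hurveohazubwev

/j/ is the second consonant of a word-final cluster /vj/, so it deletes.
The other instances of /h/, /r/, /v/, /z/, /b/, /w/ do not occur in the required environment and remain unchanged.
Surface form: [hurveohazubwev].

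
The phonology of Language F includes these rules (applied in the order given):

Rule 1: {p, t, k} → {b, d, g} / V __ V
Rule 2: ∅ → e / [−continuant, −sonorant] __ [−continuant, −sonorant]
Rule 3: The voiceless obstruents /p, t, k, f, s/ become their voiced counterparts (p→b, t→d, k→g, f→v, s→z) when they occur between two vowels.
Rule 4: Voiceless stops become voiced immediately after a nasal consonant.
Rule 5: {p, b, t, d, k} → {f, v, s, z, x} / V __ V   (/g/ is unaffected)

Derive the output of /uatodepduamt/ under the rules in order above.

uazozevezuamd

Rule 1 (intervocalic voicing): /t/ is a voiceless stop between vowels /a/ and /o/, so it voices to [d]. /uatodepduamt/ → uadodepduamt.
Rule 2 (stop-cluster e-epenthesis): /p/ and /d/ form a stop–stop cluster, so [e] is inserted between them. /uadodepduamt/ → uadodepeduamt.
Rule 3 (intervocalic voicing): /p/ is a voiceless obstruent between vowels /e/ and /e/, so it voices to [b]. /uadodepeduamt/ → uadodebeduamt.
Rule 4 (post-nasal voicing): /t/ is a voiceless stop immediately after the nasal /m/, so it voices to [d]. /uadodebeduamt/ → uadodebeduamd.
Rule 5 (intervocalic spirantization): /d/ is a stop between vowels /a/ and /o/, so it spirantizes to the fricative [z]. /d/ is a stop between vowels /o/ and /e/, so it spirantizes to the fricative [z]. /b/ is a stop between vowels /e/ and /e/, so it spirantizes to the fricative [v]. /d/ is a stop between vowels /e/ and /u/, so it spirantizes to the fricative [z]. /uadodebeduamd/ → uazozevezuamd.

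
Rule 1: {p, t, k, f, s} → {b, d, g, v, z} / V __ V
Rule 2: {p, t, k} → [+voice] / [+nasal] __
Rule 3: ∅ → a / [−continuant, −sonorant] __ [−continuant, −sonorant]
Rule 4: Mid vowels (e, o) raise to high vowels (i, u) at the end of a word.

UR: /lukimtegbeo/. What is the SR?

lugimdegabeu

Rule 1 (intervocalic voicing): /k/ is a voiceless obstruent between vowels /u/ and /i/, so it voices to [g]. /lukimtegbeo/ → lugimtegbeo.
Rule 2 (post-nasal voicing): /t/ is a voiceless stop immediately after the nasal /m/, so it voices to [d]. /lugimtegbeo/ → lugimdegbeo.
Rule 3 (stop-cluster a-epenthesis): /g/ and /b/ form a stop–stop cluster, so [a] is inserted between them. /lugimdegbeo/ → lugimdegabeo.
Rule 4 (final vowel raising): /o/ is a mid vowel in word-final position, so it raises to [u]. /lugimdegabeo/ → lugimdegabeu.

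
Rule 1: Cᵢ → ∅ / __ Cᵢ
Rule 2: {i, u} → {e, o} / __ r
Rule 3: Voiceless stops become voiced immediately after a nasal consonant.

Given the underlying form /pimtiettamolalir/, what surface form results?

Rule 1 (degemination): /tt/ is a geminate; the first /t/ deletes. /pimtiettamolalir/ → pimtietamolalir.
Rule 2 (pre-rhotic lowering): /i/ is a high vowel immediately before /r/, so it lowers to [e]. /pimtietamolalir/ → pimtietamolaler.
Rule 3 (post-nasal voicing): /t/ is a voiceless stop immediately after the nasal /m/, so it voices to [d]. /pimtietamolaler/ → pimdietamolaler.

pimdietamolaler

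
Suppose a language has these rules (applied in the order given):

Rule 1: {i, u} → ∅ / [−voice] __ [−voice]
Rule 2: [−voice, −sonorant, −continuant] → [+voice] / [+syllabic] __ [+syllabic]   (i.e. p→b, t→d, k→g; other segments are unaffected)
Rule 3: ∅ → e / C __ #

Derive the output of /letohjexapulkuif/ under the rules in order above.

ledohjexabulkuife

Rule 1 (high vowel syncope): no segment meets the environment; /letohjexapulkuif/ is unchanged.
Rule 2 (intervocalic voicing): /t/ is a voiceless stop between vowels /e/ and /o/, so it voices to [d]. /p/ is a voiceless stop between vowels /a/ and /u/, so it voices to [b]. /letohjexapulkuif/ → ledohjexabulkuif.
Rule 3 (final e-epenthesis): the form ends in the consonant /f/, so [e] is inserted word-finally. /ledohjexabulkuif/ → ledohjexabulkuife.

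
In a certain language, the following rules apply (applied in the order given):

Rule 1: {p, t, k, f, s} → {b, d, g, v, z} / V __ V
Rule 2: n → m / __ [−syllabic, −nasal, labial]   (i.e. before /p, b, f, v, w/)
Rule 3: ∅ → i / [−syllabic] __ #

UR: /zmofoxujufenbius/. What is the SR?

Rule 1 (intervocalic voicing): /f/ is a voiceless obstruent between vowels /o/ and /o/, so it voices to [v]. /f/ is a voiceless obstruent between vowels /u/ and /e/, so it voices to [v]. /zmofoxujufenbius/ → zmovoxujuvenbius.
Rule 2 (nasal place assimilation): /n/ precedes the labial consonant /b/, so it assimilates in place to [m]. /zmovoxujuvenbius/ → zmovoxujuvembius.
Rule 3 (final i-epenthesis): the form ends in the consonant /s/, so [i] is inserted word-finally. /zmovoxujuvembius/ → zmovoxujuvembiusi.

zmovoxujuvembiusi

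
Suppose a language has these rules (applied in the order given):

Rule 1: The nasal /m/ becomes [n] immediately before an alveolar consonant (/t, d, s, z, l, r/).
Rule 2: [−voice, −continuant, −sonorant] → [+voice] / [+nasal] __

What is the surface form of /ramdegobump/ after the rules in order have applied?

randegobumb

Rule 1 (nasal place assimilation): /m/ precedes the alveolar consonant /d/, so it assimilates in place to [n]. /ramdegobump/ → randegobump.
Rule 2 (post-nasal voicing): /p/ is a voiceless stop immediately after the nasal /m/, so it voices to [b]. /randegobump/ → randegobumb.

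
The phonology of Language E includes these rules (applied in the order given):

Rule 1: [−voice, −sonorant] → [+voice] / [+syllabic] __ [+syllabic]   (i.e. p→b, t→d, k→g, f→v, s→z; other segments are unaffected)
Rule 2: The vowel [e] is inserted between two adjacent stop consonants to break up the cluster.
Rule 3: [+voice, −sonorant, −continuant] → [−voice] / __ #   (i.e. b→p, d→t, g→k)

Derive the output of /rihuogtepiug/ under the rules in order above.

Rule 1 (intervocalic voicing): /p/ is a voiceless obstruent between vowels /e/ and /i/, so it voices to [b]. /rihuogtepiug/ → rihuogtebiug.
Rule 2 (stop-cluster e-epenthesis): /g/ and /t/ form a stop–stop cluster, so [e] is inserted between them. /rihuogtebiug/ → rihuogetebiug.
Rule 3 (final devoicing): /g/ is a voiced stop in word-final position, so it devoices to [k]. /rihuogetebiug/ → rihuogetebiuk.

rihuogetebiuk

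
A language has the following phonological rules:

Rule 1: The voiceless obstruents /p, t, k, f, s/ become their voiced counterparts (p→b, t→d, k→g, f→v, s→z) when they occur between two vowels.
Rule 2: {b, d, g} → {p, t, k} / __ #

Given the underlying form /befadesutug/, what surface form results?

bevadezuduk

Rule 1 (intervocalic voicing): /f/ is a voiceless obstruent between vowels /e/ and /a/, so it voices to [v]. /s/ is a voiceless obstruent between vowels /e/ and /u/, so it voices to [z]. /t/ is a voiceless obstruent between vowels /u/ and /u/, so it voices to [d]. /befadesutug/ → bevadezudug.
Rule 2 (final devoicing): /g/ is a voiced stop in word-final position, so it devoices to [k]. /bevadezudug/ → bevadezuduk.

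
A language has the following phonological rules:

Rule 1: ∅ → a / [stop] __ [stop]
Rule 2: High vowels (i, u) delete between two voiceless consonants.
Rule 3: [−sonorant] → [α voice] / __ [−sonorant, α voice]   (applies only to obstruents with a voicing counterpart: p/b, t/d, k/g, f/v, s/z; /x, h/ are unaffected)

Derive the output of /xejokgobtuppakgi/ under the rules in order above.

xejokagobatpapakagi

Rule 1 (stop-cluster a-epenthesis): /k/ and /g/ form a stop–stop cluster, so [a] is inserted between them. /b/ and /t/ form a stop–stop cluster, so [a] is inserted between them. /p/ and /p/ form a stop–stop cluster, so [a] is inserted between them. /k/ and /g/ form a stop–stop cluster, so [a] is inserted between them. /xejokgobtuppakgi/ → xejokagobatupapakagi.
Rule 2 (high vowel syncope): /u/ is a high vowel flanked by voiceless consonants /t/ and /p/, so it deletes. /xejokagobatupapakagi/ → xejokagobatpapakagi.
Rule 3 (regressive voicing assimilation): no segment meets the environment; /xejokagobatpapakagi/ is unchanged.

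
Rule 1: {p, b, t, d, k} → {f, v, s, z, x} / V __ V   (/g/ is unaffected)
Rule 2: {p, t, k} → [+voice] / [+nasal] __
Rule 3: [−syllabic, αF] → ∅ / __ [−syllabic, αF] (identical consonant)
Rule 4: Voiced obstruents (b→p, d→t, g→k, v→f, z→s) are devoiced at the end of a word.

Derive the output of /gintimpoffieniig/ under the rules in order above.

gindimbofieniik

Rule 1 (intervocalic spirantization): no segment meets the environment; /gintimpoffieniig/ is unchanged.
Rule 2 (post-nasal voicing): /t/ is a voiceless stop immediately after the nasal /n/, so it voices to [d]. /p/ is a voiceless stop immediately after the nasal /m/, so it voices to [b]. /gintimpoffieniig/ → gindimboffieniig.
Rule 3 (degemination): /ff/ is a geminate; the first /f/ deletes. /gindimboffieniig/ → gindimbofieniig.
Rule 4 (final devoicing): /g/ is a voiced obstruent in word-final position, so it devoices to [k]. /gindimbofieniig/ → gindimbofieniik.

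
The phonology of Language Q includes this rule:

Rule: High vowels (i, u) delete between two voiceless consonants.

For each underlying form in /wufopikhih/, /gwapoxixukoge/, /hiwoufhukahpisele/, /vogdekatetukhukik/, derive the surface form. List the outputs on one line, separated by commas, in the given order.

wufopkhh, gwapoxxkoge, hiwoufhkahpsele, vogdekatetkhkk

/wufopikhih/: /i/ is a high vowel flanked by voiceless consonants /p/ and /k/, so it deletes. /i/ is a high vowel flanked by voiceless consonants /h/ and /h/, so it deletes. → [wufopkhh].
/gwapoxixukoge/: /i/ is a high vowel flanked by voiceless consonants /x/ and /x/, so it deletes. /u/ is a high vowel flanked by voiceless consonants /x/ and /k/, so it deletes. → [gwapoxxkoge].
/hiwoufhukahpisele/: /u/ is a high vowel flanked by voiceless consonants /h/ and /k/, so it deletes. /i/ is a high vowel flanked by voiceless consonants /p/ and /s/, so it deletes. → [hiwoufhkahpsele].
/vogdekatetukhukik/: /u/ is a high vowel flanked by voiceless consonants /t/ and /k/, so it deletes. /u/ is a high vowel flanked by voiceless consonants /h/ and /k/, so it deletes. /i/ is a high vowel flanked by voiceless consonants /k/ and /k/, so it deletes. → [vogdekatetkhkk].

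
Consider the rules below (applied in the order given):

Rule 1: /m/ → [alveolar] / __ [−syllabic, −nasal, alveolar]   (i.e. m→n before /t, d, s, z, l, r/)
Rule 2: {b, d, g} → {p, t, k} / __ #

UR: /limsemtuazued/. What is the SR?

Rule 1 (nasal place assimilation): /m/ precedes the alveolar consonant /s/, so it assimilates in place to [n]. /m/ precedes the alveolar consonant /t/, so it assimilates in place to [n]. /limsemtuazued/ → linsentuazued.
Rule 2 (final devoicing): /d/ is a voiced stop in word-final position, so it devoices to [t]. /linsentuazued/ → linsentuazuet.

linsentuazuet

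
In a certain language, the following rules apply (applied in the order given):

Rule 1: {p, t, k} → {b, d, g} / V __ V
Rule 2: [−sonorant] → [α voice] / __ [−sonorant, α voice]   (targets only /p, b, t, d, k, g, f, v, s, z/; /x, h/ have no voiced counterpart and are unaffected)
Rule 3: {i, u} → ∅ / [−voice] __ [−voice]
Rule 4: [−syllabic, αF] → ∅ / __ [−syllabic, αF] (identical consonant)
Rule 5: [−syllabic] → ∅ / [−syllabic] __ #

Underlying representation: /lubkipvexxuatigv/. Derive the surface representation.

lupkibvexuadig

Rule 1 (intervocalic voicing): /t/ is a voiceless stop between vowels /a/ and /i/, so it voices to [d]. /lubkipvexxuatigv/ → lubkipvexxuadigv.
Rule 2 (regressive voicing assimilation): /b/ precedes the voiceless obstruent /k/, so it devoices to [p] by assimilation. /p/ precedes the voiced obstruent /v/, so it voices to [b] by assimilation. /lubkipvexxuadigv/ → lupkibvexxuadigv.
Rule 3 (high vowel syncope): no segment meets the environment; /lupkibvexxuadigv/ is unchanged.
Rule 4 (degemination): /xx/ is a geminate; the first /x/ deletes. /lupkibvexxuadigv/ → lupkibvexuadigv.
Rule 5 (final cluster simplification): /v/ is the second consonant of a word-final cluster /gv/, so it deletes. /lupkibvexuadigv/ → lupkibvexuadig.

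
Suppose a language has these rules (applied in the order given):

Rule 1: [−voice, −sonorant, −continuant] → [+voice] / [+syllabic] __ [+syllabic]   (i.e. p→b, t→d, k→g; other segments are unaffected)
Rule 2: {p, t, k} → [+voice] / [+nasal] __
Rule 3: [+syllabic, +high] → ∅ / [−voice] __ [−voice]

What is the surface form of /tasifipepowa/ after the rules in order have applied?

tasfibebowa

Rule 1 (intervocalic voicing): /p/ is a voiceless stop between vowels /i/ and /e/, so it voices to [b]. /p/ is a voiceless stop between vowels /e/ and /o/, so it voices to [b]. /tasifipepowa/ → tasifibebowa.
Rule 2 (post-nasal voicing): no segment meets the environment; /tasifibebowa/ is unchanged.
Rule 3 (high vowel syncope): /i/ is a high vowel flanked by voiceless consonants /s/ and /f/, so it deletes. /tasifibebowa/ → tasfibebowa.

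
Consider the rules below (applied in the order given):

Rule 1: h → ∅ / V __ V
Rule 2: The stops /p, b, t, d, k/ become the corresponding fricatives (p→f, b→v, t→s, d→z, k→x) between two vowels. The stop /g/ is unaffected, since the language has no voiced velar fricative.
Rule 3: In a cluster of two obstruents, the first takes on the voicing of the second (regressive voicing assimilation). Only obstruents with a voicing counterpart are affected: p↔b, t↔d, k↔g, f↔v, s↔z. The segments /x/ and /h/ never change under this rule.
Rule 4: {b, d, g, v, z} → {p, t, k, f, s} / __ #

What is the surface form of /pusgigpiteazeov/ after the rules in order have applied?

Rule 1 (intervocalic h-deletion): no segment meets the environment; /pusgigpiteazeov/ is unchanged.
Rule 2 (intervocalic spirantization): /t/ is a stop between vowels /i/ and /e/, so it spirantizes to the fricative [s]. /pusgigpiteazeov/ → pusgigpiseazeov.
Rule 3 (regressive voicing assimilation): /s/ precedes the voiced obstruent /g/, so it voices to [z] by assimilation. /g/ precedes the voiceless obstruent /p/, so it devoices to [k] by assimilation. /pusgigpiseazeov/ → puzgikpiseazeov.
Rule 4 (final devoicing): /v/ is a voiced obstruent in word-final position, so it devoices to [f]. /puzgikpiseazeov/ → puzgikpiseazeof.

puzgikpiseazeof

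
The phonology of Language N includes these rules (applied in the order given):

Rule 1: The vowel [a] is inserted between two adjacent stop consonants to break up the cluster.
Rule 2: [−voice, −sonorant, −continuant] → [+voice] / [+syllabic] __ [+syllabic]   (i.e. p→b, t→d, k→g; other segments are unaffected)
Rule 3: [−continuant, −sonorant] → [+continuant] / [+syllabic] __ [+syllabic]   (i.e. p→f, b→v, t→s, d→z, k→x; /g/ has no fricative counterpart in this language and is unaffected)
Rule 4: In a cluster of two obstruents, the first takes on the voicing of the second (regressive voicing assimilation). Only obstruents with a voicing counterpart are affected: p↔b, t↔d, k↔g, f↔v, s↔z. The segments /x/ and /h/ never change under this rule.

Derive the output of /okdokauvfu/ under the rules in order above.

ogazogauffu

Rule 1 (stop-cluster a-epenthesis): /k/ and /d/ form a stop–stop cluster, so [a] is inserted between them. /okdokauvfu/ → okadokauvfu.
Rule 2 (intervocalic voicing): /k/ is a voiceless stop between vowels /o/ and /a/, so it voices to [g]. /k/ is a voiceless stop between vowels /o/ and /a/, so it voices to [g]. /okadokauvfu/ → ogadogauvfu.
Rule 3 (intervocalic spirantization): /d/ is a stop between vowels /a/ and /o/, so it spirantizes to the fricative [z]. /ogadogauvfu/ → ogazogauvfu.
Rule 4 (regressive voicing assimilation): /v/ precedes the voiceless obstruent /f/, so it devoices to [f] by assimilation. /ogazogauvfu/ → ogazogauffu.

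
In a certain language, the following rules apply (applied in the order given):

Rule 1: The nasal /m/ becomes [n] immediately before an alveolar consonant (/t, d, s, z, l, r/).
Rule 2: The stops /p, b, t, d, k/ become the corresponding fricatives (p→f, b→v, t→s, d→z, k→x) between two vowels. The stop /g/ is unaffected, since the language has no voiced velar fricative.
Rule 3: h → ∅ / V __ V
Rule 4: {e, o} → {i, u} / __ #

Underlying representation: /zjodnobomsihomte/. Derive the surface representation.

zjodnovonsionti

Rule 1 (nasal place assimilation): /m/ precedes the alveolar consonant /s/, so it assimilates in place to [n]. /m/ precedes the alveolar consonant /t/, so it assimilates in place to [n]. /zjodnobomsihomte/ → zjodnobonsihonte.
Rule 2 (intervocalic spirantization): /b/ is a stop between vowels /o/ and /o/, so it spirantizes to the fricative [v]. /zjodnobonsihonte/ → zjodnovonsihonte.
Rule 3 (intervocalic h-deletion): /h/ occurs between vowels /i/ and /o/, so it deletes. /zjodnovonsihonte/ → zjodnovonsionte.
Rule 4 (final vowel raising): /e/ is a mid vowel in word-final position, so it raises to [i]. /zjodnovonsionte/ → zjodnovonsionti.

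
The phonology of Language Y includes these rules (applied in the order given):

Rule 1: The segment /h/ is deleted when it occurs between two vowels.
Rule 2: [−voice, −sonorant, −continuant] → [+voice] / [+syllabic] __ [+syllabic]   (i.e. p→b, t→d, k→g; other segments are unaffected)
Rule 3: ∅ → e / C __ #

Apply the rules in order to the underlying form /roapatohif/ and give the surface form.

Rule 1 (intervocalic h-deletion): /h/ occurs between vowels /o/ and /i/, so it deletes. /roapatohif/ → roapatoif.
Rule 2 (intervocalic voicing): /p/ is a voiceless stop between vowels /a/ and /a/, so it voices to [b]. /t/ is a voiceless stop between vowels /a/ and /o/, so it voices to [d]. /roapatoif/ → roabadoif.
Rule 3 (final e-epenthesis): the form ends in the consonant /f/, so [e] is inserted word-finally. /roabadoif/ → roabadoife.

roabadoife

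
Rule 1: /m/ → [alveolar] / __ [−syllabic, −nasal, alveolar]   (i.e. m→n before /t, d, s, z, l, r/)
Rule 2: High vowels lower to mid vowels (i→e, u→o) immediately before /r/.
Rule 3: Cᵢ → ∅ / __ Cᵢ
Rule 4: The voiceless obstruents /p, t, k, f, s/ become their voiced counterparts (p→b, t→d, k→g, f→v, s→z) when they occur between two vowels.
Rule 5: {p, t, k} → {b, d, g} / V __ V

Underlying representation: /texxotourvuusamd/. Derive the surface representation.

Rule 1 (nasal place assimilation): /m/ precedes the alveolar consonant /d/, so it assimilates in place to [n]. /texxotourvuusamd/ → texxotourvuusand.
Rule 2 (pre-rhotic lowering): /u/ is a high vowel immediately before /r/, so it lowers to [o]. /texxotourvuusand/ → texxotoorvuusand.
Rule 3 (degemination): /xx/ is a geminate; the first /x/ deletes. /texxotoorvuusand/ → texotoorvuusand.
Rule 4 (intervocalic voicing): /t/ is a voiceless obstruent between vowels /o/ and /o/, so it voices to [d]. /s/ is a voiceless obstruent between vowels /u/ and /a/, so it voices to [z]. /texotoorvuusand/ → texodoorvuuzand.
Rule 5 (intervocalic voicing): no segment meets the environment; /texodoorvuuzand/ is unchanged.

texodoorvuuzand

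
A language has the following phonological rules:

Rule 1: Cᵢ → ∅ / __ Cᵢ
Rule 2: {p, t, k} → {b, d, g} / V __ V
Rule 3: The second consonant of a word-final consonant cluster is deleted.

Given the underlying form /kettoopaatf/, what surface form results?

kedoobaat

Rule 1 (degemination): /tt/ is a geminate; the first /t/ deletes. /kettoopaatf/ → ketoopaatf.
Rule 2 (intervocalic voicing): /t/ is a voiceless stop between vowels /e/ and /o/, so it voices to [d]. /p/ is a voiceless stop between vowels /o/ and /a/, so it voices to [b]. /ketoopaatf/ → kedoobaatf.
Rule 3 (final cluster simplification): /f/ is the second consonant of a word-final cluster /tf/, so it deletes. /kedoobaatf/ → kedoobaat.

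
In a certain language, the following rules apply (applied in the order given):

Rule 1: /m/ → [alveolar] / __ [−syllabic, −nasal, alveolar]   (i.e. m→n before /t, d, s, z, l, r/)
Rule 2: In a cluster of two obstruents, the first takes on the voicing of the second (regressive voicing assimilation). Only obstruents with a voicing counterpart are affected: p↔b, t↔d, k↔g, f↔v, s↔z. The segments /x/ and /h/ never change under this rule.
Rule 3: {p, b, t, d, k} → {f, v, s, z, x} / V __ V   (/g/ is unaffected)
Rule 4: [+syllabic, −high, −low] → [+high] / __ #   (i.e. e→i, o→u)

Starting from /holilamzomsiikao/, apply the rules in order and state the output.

Rule 1 (nasal place assimilation): /m/ precedes the alveolar consonant /z/, so it assimilates in place to [n]. /m/ precedes the alveolar consonant /s/, so it assimilates in place to [n]. /holilamzomsiikao/ → holilanzonsiikao.
Rule 2 (regressive voicing assimilation): no segment meets the environment; /holilanzonsiikao/ is unchanged.
Rule 3 (intervocalic spirantization): /k/ is a stop between vowels /i/ and /a/, so it spirantizes to the fricative [x]. /holilanzonsiikao/ → holilanzonsiixao.
Rule 4 (final vowel raising): /o/ is a mid vowel in word-final position, so it raises to [u]. /holilanzonsiixao/ → holilanzonsiixau.

holilanzonsiixau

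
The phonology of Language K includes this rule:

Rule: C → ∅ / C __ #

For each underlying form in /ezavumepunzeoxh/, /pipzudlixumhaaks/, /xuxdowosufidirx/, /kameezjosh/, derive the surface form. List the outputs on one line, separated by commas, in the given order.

/ezavumepunzeoxh/: /h/ is the second consonant of a word-final cluster /xh/, so it deletes. → [ezavumepunzeox].
/pipzudlixumhaaks/: /s/ is the second consonant of a word-final cluster /ks/, so it deletes. → [pipzudlixumhaak].
/xuxdowosufidirx/: /x/ is the second consonant of a word-final cluster /rx/, so it deletes. → [xuxdowosufidir].
/kameezjosh/: /h/ is the second consonant of a word-final cluster /sh/, so it deletes. → [kameezjos].

ezavumepunzeox, pipzudlixumhaak, xuxdowosufidir, kameezjos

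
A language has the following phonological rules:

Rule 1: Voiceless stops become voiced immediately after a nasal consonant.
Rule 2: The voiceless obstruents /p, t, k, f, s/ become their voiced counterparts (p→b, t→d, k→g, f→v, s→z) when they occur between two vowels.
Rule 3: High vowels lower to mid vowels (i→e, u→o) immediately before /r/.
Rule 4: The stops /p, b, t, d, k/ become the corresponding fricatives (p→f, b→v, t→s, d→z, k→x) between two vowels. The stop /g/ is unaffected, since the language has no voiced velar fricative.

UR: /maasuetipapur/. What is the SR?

Rule 1 (post-nasal voicing): no segment meets the environment; /maasuetipapur/ is unchanged.
Rule 2 (intervocalic voicing): /s/ is a voiceless obstruent between vowels /a/ and /u/, so it voices to [z]. /t/ is a voiceless obstruent between vowels /e/ and /i/, so it voices to [d]. /p/ is a voiceless obstruent between vowels /i/ and /a/, so it voices to [b]. /p/ is a voiceless obstruent between vowels /a/ and /u/, so it voices to [b]. /maasuetipapur/ → maazuedibabur.
Rule 3 (pre-rhotic lowering): /u/ is a high vowel immediately before /r/, so it lowers to [o]. /maazuedibabur/ → maazuedibabor.
Rule 4 (intervocalic spirantization): /d/ is a stop between vowels /e/ and /i/, so it spirantizes to the fricative [z]. /b/ is a stop between vowels /i/ and /a/, so it spirantizes to the fricative [v]. /b/ is a stop between vowels /a/ and /o/, so it spirantizes to the fricative [v]. /maazuedibabor/ → maazuezivavor.

maazuezivavor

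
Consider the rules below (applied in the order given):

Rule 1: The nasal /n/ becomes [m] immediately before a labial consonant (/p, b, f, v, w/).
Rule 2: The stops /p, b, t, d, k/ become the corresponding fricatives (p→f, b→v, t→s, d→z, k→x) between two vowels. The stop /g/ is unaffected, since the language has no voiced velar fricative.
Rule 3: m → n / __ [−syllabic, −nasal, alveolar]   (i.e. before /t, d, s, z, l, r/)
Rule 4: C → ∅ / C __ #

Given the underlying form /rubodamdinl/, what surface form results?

Rule 1 (nasal place assimilation): no segment meets the environment; /rubodamdinl/ is unchanged.
Rule 2 (intervocalic spirantization): /b/ is a stop between vowels /u/ and /o/, so it spirantizes to the fricative [v]. /d/ is a stop between vowels /o/ and /a/, so it spirantizes to the fricative [z]. /rubodamdinl/ → ruvozamdinl.
Rule 3 (nasal place assimilation): /m/ precedes the alveolar consonant /d/, so it assimilates in place to [n]. /ruvozamdinl/ → ruvozandinl.
Rule 4 (final cluster simplification): /l/ is the second consonant of a word-final cluster /nl/, so it deletes. /ruvozandinl/ → ruvozandin.

ruvozandin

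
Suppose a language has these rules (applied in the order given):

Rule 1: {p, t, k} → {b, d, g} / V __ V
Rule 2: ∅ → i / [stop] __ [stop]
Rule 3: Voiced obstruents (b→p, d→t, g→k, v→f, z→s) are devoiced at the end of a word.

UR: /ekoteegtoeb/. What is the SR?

Rule 1 (intervocalic voicing): /k/ is a voiceless stop between vowels /e/ and /o/, so it voices to [g]. /t/ is a voiceless stop between vowels /o/ and /e/, so it voices to [d]. /ekoteegtoeb/ → egodeegtoeb.
Rule 2 (stop-cluster i-epenthesis): /g/ and /t/ form a stop–stop cluster, so [i] is inserted between them. /egodeegtoeb/ → egodeegitoeb.
Rule 3 (final devoicing): /b/ is a voiced obstruent in word-final position, so it devoices to [p]. /egodeegitoeb/ → egodeegitoep.

egodeegitoep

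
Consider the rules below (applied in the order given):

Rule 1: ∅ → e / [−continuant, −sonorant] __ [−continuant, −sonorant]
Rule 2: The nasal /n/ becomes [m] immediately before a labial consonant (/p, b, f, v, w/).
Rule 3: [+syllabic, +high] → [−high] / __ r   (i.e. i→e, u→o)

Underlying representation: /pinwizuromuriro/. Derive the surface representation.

Rule 1 (stop-cluster e-epenthesis): no segment meets the environment; /pinwizuromuriro/ is unchanged.
Rule 2 (nasal place assimilation): /n/ precedes the labial consonant /w/, so it assimilates in place to [m]. /pinwizuromuriro/ → pimwizuromuriro.
Rule 3 (pre-rhotic lowering): /u/ is a high vowel immediately before /r/, so it lowers to [o]. /u/ is a high vowel immediately before /r/, so it lowers to [o]. /i/ is a high vowel immediately before /r/, so it lowers to [e]. /pimwizuromuriro/ → pimwizoromorero.

pimwizoromorero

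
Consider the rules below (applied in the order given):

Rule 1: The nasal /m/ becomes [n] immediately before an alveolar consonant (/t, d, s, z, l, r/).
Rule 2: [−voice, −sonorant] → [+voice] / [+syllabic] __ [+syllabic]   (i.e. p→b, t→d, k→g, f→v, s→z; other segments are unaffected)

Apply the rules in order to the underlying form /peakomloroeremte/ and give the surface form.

peagonloroerente

Rule 1 (nasal place assimilation): /m/ precedes the alveolar consonant /l/, so it assimilates in place to [n]. /m/ precedes the alveolar consonant /t/, so it assimilates in place to [n]. /peakomloroeremte/ → peakonloroerente.
Rule 2 (intervocalic voicing): /k/ is a voiceless obstruent between vowels /a/ and /o/, so it voices to [g]. /peakonloroerente/ → peagonloroerente.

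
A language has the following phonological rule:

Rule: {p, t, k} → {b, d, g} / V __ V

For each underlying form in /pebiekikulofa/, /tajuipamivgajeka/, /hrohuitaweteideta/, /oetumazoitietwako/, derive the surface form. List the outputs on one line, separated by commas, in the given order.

pebiegigulofa, tajuibamivgajega, hrohuidawedeideda, oedumazoidietwago

/pebiekikulofa/: /k/ is a voiceless stop between vowels /e/ and /i/, so it voices to [g]. /k/ is a voiceless stop between vowels /i/ and /u/, so it voices to [g]. → [pebiegigulofa].
/tajuipamivgajeka/: /p/ is a voiceless stop between vowels /i/ and /a/, so it voices to [b]. /k/ is a voiceless stop between vowels /e/ and /a/, so it voices to [g]. → [tajuibamivgajega].
/hrohuitaweteideta/: /t/ is a voiceless stop between vowels /i/ and /a/, so it voices to [d]. /t/ is a voiceless stop between vowels /e/ and /e/, so it voices to [d]. /t/ is a voiceless stop between vowels /e/ and /a/, so it voices to [d]. → [hrohuidawedeideda].
/oetumazoitietwako/: /t/ is a voiceless stop between vowels /e/ and /u/, so it voices to [d]. /t/ is a voiceless stop between vowels /i/ and /i/, so it voices to [d]. /k/ is a voiceless stop between vowels /a/ and /o/, so it voices to [g]. → [oedumazoidietwago].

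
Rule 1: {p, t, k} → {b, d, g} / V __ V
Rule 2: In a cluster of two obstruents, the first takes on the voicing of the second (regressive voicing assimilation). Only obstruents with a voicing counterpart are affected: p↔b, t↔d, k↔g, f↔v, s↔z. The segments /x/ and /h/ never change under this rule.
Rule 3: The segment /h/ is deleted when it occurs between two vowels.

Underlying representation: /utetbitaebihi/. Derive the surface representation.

udedbidaebii

Rule 1 (intervocalic voicing): /t/ is a voiceless stop between vowels /u/ and /e/, so it voices to [d]. /t/ is a voiceless stop between vowels /i/ and /a/, so it voices to [d]. /utetbitaebihi/ → udetbidaebihi.
Rule 2 (regressive voicing assimilation): /t/ precedes the voiced obstruent /b/, so it voices to [d] by assimilation. /udetbidaebihi/ → udedbidaebihi.
Rule 3 (intervocalic h-deletion): /h/ occurs between vowels /i/ and /i/, so it deletes. /udedbidaebihi/ → udedbidaebii.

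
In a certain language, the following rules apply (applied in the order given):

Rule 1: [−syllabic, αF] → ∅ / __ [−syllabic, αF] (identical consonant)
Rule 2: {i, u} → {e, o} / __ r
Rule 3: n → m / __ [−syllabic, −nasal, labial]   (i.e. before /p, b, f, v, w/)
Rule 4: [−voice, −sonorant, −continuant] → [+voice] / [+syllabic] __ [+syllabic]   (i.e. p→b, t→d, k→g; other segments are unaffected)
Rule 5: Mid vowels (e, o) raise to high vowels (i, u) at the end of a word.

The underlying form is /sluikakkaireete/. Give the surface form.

sluigagaereedi

Rule 1 (degemination): /kk/ is a geminate; the first /k/ deletes. /sluikakkaireete/ → sluikakaireete.
Rule 2 (pre-rhotic lowering): /i/ is a high vowel immediately before /r/, so it lowers to [e]. /sluikakaireete/ → sluikakaereete.
Rule 3 (nasal place assimilation): no segment meets the environment; /sluikakaereete/ is unchanged.
Rule 4 (intervocalic voicing): /k/ is a voiceless stop between vowels /i/ and /a/, so it voices to [g]. /k/ is a voiceless stop between vowels /a/ and /a/, so it voices to [g]. /t/ is a voiceless stop between vowels /e/ and /e/, so it voices to [d]. /sluikakaereete/ → sluigagaereede.
Rule 5 (final vowel raising): /e/ is a mid vowel in word-final position, so it raises to [i]. /sluigagaereede/ → sluigagaereedi.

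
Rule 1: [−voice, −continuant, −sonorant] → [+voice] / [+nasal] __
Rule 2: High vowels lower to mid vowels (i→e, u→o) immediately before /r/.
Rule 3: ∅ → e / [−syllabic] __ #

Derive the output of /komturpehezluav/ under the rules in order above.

komdorpehezluave

Rule 1 (post-nasal voicing): /t/ is a voiceless stop immediately after the nasal /m/, so it voices to [d]. /komturpehezluav/ → komdurpehezluav.
Rule 2 (pre-rhotic lowering): /u/ is a high vowel immediately before /r/, so it lowers to [o]. /komdurpehezluav/ → komdorpehezluav.
Rule 3 (final e-epenthesis): the form ends in the consonant /v/, so [e] is inserted word-finally. /komdorpehezluav/ → komdorpehezluave.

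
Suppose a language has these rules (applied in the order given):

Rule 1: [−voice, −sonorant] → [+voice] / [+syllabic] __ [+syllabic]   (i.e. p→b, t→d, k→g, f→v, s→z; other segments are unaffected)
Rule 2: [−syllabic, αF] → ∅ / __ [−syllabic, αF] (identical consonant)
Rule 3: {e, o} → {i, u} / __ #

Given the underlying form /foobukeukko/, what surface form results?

Rule 1 (intervocalic voicing): /k/ is a voiceless obstruent between vowels /u/ and /e/, so it voices to [g]. /foobukeukko/ → foobugeukko.
Rule 2 (degemination): /kk/ is a geminate; the first /k/ deletes. /foobugeukko/ → foobugeuko.
Rule 3 (final vowel raising): /o/ is a mid vowel in word-final position, so it raises to [u]. /foobugeuko/ → foobugeuku.

foobugeuku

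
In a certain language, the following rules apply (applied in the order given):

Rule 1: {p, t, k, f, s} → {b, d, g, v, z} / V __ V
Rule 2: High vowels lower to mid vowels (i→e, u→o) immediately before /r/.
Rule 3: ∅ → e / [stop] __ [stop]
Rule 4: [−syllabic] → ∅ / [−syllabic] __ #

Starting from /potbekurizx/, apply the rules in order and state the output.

Rule 1 (intervocalic voicing): /k/ is a voiceless obstruent between vowels /e/ and /u/, so it voices to [g]. /potbekurizx/ → potbegurizx.
Rule 2 (pre-rhotic lowering): /u/ is a high vowel immediately before /r/, so it lowers to [o]. /potbegurizx/ → potbegorizx.
Rule 3 (stop-cluster e-epenthesis): /t/ and /b/ form a stop–stop cluster, so [e] is inserted between them. /potbegorizx/ → potebegorizx.
Rule 4 (final cluster simplification): /x/ is the second consonant of a word-final cluster /zx/, so it deletes. /potebegorizx/ → potebegoriz.

potebegoriz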